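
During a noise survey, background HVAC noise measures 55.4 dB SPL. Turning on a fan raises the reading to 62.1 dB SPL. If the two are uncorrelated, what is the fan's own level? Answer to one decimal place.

61.1 dB SPL

Remove the background by subtracting linear intensities:
L_src = 10·log₁₀(10^(62.1/10) − 10^(55.4/10)) = 10·log₁₀(1275000) = 61.1 dB SPL.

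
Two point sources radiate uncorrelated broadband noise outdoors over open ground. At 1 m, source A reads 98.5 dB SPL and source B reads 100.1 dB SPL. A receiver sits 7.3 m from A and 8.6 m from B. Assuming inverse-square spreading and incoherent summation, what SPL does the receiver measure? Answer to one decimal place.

84.3 dB SPL

At the listener: L_A = 98.5 − 20·log₁₀(7.3) = 81.23 dB; L_B = 100.1 − 20·log₁₀(8.6) = 81.41 dB.
Combined: 10·log₁₀(10^(81.23/10)+10^(81.41/10)) = 84.3 dB SPL.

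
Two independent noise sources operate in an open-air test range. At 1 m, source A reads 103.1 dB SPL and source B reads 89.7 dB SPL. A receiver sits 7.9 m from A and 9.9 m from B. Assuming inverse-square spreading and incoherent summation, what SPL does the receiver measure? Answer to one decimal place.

85.3 dB SPL

At the listener: L_A = 103.1 − 20·log₁₀(7.9) = 85.15 dB; L_B = 89.7 − 20·log₁₀(9.9) = 69.79 dB.
Combined: 10·log₁₀(10^(85.15/10)+10^(69.79/10)) = 85.3 dB SPL.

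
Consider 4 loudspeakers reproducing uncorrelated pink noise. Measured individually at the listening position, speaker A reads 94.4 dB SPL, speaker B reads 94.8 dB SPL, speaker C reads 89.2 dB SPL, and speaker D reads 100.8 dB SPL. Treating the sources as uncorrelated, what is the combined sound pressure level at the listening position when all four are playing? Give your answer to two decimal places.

Uncorrelated sources add in intensity (power), not in dB.
L_total = 10·log₁₀(10^(94.4/10) + 10^(94.8/10) + 10^(89.2/10) + 10^(100.8/10)) = 10·log₁₀(18629000000) = 102.70 dB SPL.

102.70 dB SPL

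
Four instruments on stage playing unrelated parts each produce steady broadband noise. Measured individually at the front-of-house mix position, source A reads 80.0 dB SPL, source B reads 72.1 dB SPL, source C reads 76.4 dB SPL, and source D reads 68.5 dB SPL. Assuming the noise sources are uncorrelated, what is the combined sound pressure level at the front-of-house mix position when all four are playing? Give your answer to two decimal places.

Uncorrelated sources add in intensity (power), not in dB.
L_total = 10·log₁₀(10^(80.0/10) + 10^(72.1/10) + 10^(76.4/10) + 10^(68.5/10)) = 10·log₁₀(166900000) = 82.23 dB SPL.

82.23 dB SPL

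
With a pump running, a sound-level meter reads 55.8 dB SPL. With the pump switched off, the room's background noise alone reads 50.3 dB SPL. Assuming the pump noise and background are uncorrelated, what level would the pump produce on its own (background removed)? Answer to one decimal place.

Background correction is a power subtraction:
L_src = 10·log₁₀(10^(55.8/10) − 10^(50.3/10)) = 10·log₁₀(273000) = 54.4 dB SPL.

54.4 dB SPL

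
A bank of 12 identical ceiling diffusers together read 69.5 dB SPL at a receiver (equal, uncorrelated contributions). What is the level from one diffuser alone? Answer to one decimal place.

12 equal incoherent sources add 10·log₁₀(12) = 10.79 dB over one source.
L_one = 69.5 − 10.79 = 58.7 dB SPL.

58.7 dB SPL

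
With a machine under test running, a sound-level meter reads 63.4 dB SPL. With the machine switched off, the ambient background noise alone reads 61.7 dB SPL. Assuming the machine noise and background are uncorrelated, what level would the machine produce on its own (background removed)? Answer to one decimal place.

58.5 dB SPL

Remove the background by subtracting linear intensities:
L_src = 10·log₁₀(10^(63.4/10) − 10^(61.7/10)) = 10·log₁₀(708700) = 58.5 dB SPL.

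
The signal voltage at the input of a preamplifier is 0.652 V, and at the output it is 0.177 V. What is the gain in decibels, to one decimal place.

-11.3 dB

For a voltage ratio, dB = 20·log₁₀(V₂/V₁).
20·log₁₀(0.177/0.652) = 20·log₁₀(0.2715) = -11.3 dB.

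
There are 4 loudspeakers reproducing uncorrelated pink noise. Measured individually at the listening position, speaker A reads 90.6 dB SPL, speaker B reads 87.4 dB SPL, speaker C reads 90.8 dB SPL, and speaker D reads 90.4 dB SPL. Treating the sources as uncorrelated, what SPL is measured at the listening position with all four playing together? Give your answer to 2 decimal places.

96.02 dB SPL

Add the sources as powers (linear), then convert back to dB:
L_total = 10·log₁₀(10^(90.6/10) + 10^(87.4/10) + 10^(90.8/10) + 10^(90.4/10)) = 10·log₁₀(3996000000) = 96.02 dB SPL.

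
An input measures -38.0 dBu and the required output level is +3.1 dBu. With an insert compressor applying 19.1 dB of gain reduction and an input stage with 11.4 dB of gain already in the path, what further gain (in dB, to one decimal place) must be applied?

The required make-up gain is the shortfall in the dB sum.
G = +3.1 − (-38.0) + 19.1 − 11.4 = 48.8 dB.

48.8 dB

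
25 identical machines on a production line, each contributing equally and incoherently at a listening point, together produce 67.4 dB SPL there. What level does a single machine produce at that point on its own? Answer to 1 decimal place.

53.4 dB SPL

25 equal incoherent sources add 10·log₁₀(25) = 13.98 dB over one source.
L_one = 67.4 − 13.98 = 53.4 dB SPL.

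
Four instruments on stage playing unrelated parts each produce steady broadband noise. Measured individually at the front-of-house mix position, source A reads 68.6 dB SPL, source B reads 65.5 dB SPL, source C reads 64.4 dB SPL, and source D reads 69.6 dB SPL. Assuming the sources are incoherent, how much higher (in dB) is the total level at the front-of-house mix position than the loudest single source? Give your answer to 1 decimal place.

4.0 dB

Uncorrelated sources add in intensity (power), not in dB.
L_total = 10·log₁₀(10^(68.6/10) + 10^(65.5/10) + 10^(64.4/10) + 10^(69.6/10)) = 73.55 dB SPL.
Excess over the loudest (69.6 dB): 73.55 − 69.6 = 4.0 dB.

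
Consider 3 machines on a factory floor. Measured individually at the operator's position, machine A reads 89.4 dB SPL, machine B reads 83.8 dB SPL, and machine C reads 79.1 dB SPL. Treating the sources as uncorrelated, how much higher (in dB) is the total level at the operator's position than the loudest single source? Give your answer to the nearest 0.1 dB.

Incoherent sources sum as intensities:
L_total = 10·log₁₀(10^(89.4/10) + 10^(83.8/10) + 10^(79.1/10)) = 90.76 dB SPL.
Excess over the loudest (89.4 dB): 90.76 − 89.4 = 1.4 dB.

1.4 dB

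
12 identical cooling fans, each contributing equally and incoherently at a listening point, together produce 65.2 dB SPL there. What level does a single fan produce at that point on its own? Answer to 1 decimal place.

54.4 dB SPL

12 equal incoherent sources add 10·log₁₀(12) = 10.79 dB over one source.
L_one = 65.2 − 10.79 = 54.4 dB SPL.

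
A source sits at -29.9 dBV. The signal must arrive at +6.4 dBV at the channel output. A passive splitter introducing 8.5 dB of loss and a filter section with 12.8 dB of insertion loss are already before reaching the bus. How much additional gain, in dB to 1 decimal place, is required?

57.6 dB

The required make-up gain is the shortfall in the dB sum.
G = +6.4 − (-29.9) + 8.5 + 12.8 = 57.6 dB.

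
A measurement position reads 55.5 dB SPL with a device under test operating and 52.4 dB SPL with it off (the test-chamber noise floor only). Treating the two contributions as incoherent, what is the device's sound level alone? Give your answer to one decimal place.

52.6 dB SPL

Background correction is a power subtraction:
L_src = 10·log₁₀(10^(55.5/10) − 10^(52.4/10)) = 10·log₁₀(181000) = 52.6 dB SPL.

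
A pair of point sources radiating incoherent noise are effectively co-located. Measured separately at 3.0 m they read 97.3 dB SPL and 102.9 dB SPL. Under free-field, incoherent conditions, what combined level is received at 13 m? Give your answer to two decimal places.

91.22 dB SPL

Combined at 3.0 m: 10·log₁₀(10^(97.3/10)+10^(102.9/10)) = 103.957 dB SPL.
Then apply −20·log₁₀(13/3.0) = -12.736 dB → 91.22 dB SPL.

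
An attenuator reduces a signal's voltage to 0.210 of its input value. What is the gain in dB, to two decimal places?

-13.56 dB

For a voltage ratio, dB = 20·log₁₀(V₂/V₁).
20·log₁₀(0.210) = -13.56 dB.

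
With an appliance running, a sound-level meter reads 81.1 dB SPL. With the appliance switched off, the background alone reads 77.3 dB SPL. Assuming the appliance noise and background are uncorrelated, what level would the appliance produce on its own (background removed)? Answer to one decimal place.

78.8 dB SPL

Subtract intensities: L_src = 10·log₁₀(10^(L_total/10) − 10^(L_bg/10)).
L_src = 10·log₁₀(10^(81.1/10) − 10^(77.3/10)) = 10·log₁₀(75120000) = 78.8 dB SPL.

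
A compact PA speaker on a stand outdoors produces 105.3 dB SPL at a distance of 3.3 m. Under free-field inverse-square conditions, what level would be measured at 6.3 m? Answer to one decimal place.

For a point source in a free field, ΔL = −20·log₁₀(d₂/d₁).
ΔL = −20·log₁₀(6.3/3.3) = -5.62 dB, so L₂ = 105.3 + (-5.62) = 99.7 dB SPL.

99.7 dB SPL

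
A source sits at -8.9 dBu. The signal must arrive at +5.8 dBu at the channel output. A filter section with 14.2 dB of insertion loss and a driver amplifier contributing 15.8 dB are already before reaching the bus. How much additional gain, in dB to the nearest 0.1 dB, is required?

13.1 dB

The required make-up gain is the shortfall in the dB sum.
G = +5.8 − (-8.9) + 14.2 − 15.8 = 13.1 dB.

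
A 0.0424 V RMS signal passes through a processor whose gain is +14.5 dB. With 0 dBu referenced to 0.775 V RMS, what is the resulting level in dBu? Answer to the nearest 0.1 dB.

Input level: 20·log₁₀(0.0424/0.775) = -25.24 dBu.
Output: -25.24 + 14.5 = -10.7 dBu.

-10.7 dBu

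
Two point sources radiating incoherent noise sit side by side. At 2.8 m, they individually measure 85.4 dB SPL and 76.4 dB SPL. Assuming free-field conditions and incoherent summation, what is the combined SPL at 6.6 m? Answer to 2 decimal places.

Combined at 2.8 m: 10·log₁₀(10^(85.4/10)+10^(76.4/10)) = 85.915 dB SPL.
Then apply −20·log₁₀(6.6/2.8) = -7.448 dB → 78.47 dB SPL.

78.47 dB SPL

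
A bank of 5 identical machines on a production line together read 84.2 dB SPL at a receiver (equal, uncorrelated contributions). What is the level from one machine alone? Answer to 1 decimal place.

77.2 dB SPL

5 equal incoherent sources add 10·log₁₀(5) = 6.99 dB over one source.
L_one = 84.2 − 6.99 = 77.2 dB SPL.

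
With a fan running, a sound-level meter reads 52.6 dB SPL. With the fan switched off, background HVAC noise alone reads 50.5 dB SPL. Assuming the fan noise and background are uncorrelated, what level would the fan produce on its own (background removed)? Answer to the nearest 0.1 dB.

48.4 dB SPL

Remove the background by subtracting linear intensities:
L_src = 10·log₁₀(10^(52.6/10) − 10^(50.5/10)) = 10·log₁₀(69770) = 48.4 dB SPL.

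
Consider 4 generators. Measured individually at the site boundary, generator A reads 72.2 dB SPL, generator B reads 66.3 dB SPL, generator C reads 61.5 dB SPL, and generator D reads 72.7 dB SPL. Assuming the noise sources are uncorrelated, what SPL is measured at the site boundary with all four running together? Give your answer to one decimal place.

76.1 dB SPL

Uncorrelated sources add in intensity (power), not in dB.
L_total = 10·log₁₀(10^(72.2/10) + 10^(66.3/10) + 10^(61.5/10) + 10^(72.7/10)) = 10·log₁₀(40900000) = 76.1 dB SPL.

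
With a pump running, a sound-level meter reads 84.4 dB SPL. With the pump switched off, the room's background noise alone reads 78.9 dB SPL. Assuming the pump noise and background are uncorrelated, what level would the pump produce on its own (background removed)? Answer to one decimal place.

83.0 dB SPL

Subtract intensities: L_src = 10·log₁₀(10^(L_total/10) − 10^(L_bg/10)).
L_src = 10·log₁₀(10^(84.4/10) − 10^(78.9/10)) = 10·log₁₀(197800000) = 83.0 dB SPL.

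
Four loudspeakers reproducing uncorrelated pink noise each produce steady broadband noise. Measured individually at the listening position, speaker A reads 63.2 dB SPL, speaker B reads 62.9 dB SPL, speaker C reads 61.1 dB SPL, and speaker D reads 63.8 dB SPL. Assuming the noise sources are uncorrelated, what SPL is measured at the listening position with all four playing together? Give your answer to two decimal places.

68.88 dB SPL

Uncorrelated sources add in intensity (power), not in dB.
L_total = 10·log₁₀(10^(63.2/10) + 10^(62.9/10) + 10^(61.1/10) + 10^(63.8/10)) = 10·log₁₀(7726000) = 68.88 dB SPL.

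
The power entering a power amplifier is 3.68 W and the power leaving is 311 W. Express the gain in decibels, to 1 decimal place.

For a power ratio, dB = 10·log₁₀(P₂/P₁).
10·log₁₀(311/3.68) = 10·log₁₀(84.51) = 19.3 dB.

19.3 dB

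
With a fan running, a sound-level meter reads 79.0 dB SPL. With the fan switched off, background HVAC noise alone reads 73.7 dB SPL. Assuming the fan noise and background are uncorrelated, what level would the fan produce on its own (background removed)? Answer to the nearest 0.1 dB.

Background correction is a power subtraction:
L_src = 10·log₁₀(10^(79.0/10) − 10^(73.7/10)) = 10·log₁₀(55990000) = 77.5 dB SPL.

77.5 dB SPL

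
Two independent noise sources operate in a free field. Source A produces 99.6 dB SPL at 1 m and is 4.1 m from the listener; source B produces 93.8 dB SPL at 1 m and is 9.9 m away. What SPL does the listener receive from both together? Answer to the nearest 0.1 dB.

87.5 dB SPL

At the listener: L_A = 99.6 − 20·log₁₀(4.1) = 87.34 dB; L_B = 93.8 − 20·log₁₀(9.9) = 73.89 dB.
Combined: 10·log₁₀(10^(87.34/10)+10^(73.89/10)) = 87.5 dB SPL.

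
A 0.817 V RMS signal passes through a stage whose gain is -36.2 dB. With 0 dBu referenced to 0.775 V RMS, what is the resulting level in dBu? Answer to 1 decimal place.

-35.7 dBu

Input level: 20·log₁₀(0.817/0.775) = 0.46 dBu.
Output: 0.46 − 36.2 = -35.7 dBu.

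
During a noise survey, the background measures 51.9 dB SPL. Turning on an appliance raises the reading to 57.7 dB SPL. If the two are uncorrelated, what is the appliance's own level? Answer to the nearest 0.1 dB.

Subtract intensities: L_src = 10·log₁₀(10^(L_total/10) − 10^(L_bg/10)).
L_src = 10·log₁₀(10^(57.7/10) − 10^(51.9/10)) = 10·log₁₀(434000) = 56.4 dB SPL.

56.4 dB SPL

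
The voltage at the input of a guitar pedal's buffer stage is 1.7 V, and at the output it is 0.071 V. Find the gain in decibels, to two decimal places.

Voltage is an amplitude quantity, so gain = 20·log₁₀(V_out/V_in).
20·log₁₀(0.071/1.7) = 20·log₁₀(0.04176) = -27.58 dB.

-27.58 dB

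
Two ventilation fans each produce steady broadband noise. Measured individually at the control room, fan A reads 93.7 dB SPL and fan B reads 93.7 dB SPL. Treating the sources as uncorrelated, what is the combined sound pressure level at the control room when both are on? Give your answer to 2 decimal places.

Add the sources as powers (linear), then convert back to dB:
L_total = 10·log₁₀(10^(93.7/10) + 10^(93.7/10)) = 10·log₁₀(4688000000) = 96.71 dB SPL.

96.71 dB SPL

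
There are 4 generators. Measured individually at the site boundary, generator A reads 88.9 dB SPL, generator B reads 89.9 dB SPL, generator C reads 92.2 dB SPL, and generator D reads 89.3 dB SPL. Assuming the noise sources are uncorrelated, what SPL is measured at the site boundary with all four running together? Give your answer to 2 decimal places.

96.30 dB SPL

Uncorrelated sources add in intensity (power), not in dB.
L_total = 10·log₁₀(10^(88.9/10) + 10^(89.9/10) + 10^(92.2/10) + 10^(89.3/10)) = 10·log₁₀(4264000000) = 96.30 dB SPL.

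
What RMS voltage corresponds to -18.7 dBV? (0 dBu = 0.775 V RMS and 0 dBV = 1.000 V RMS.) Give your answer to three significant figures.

0.116 V

V = 1.000 V × 10^(-18.7/20).
= 1.000 × 0.1161 = 0.116 V.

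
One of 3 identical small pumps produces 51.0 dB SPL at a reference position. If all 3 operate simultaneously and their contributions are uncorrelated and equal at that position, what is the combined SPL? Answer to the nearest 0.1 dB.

3 equal incoherent sources raise the level by 10·log₁₀(3) = 4.77 dB.
L_total = 51.0 + 4.77 = 55.8 dB SPL.

55.8 dB SPL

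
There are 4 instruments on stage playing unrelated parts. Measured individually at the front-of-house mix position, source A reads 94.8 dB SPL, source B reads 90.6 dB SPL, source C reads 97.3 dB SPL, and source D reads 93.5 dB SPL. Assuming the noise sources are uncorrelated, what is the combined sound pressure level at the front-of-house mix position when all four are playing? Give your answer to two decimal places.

Uncorrelated sources add in intensity (power), not in dB.
L_total = 10·log₁₀(10^(94.8/10) + 10^(90.6/10) + 10^(97.3/10) + 10^(93.5/10)) = 10·log₁₀(11777000000) = 100.71 dB SPL.

100.71 dB SPL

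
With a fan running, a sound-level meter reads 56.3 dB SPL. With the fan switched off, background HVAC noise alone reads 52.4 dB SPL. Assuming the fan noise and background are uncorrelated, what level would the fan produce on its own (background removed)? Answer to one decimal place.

Subtract intensities: L_src = 10·log₁₀(10^(L_total/10) − 10^(L_bg/10)).
L_src = 10·log₁₀(10^(56.3/10) − 10^(52.4/10)) = 10·log₁₀(252800) = 54.0 dB SPL.

54.0 dB SPL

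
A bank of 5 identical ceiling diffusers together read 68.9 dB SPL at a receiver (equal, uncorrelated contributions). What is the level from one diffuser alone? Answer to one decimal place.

5 equal incoherent sources add 10·log₁₀(5) = 6.99 dB over one source.
L_one = 68.9 − 6.99 = 61.9 dB SPL.

61.9 dB SPL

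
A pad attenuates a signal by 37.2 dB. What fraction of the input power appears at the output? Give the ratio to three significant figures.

0.000191

Power ratio = 10^(dB/10).
10^(-37.2/10) = 10^(-3.720) = 0.000191.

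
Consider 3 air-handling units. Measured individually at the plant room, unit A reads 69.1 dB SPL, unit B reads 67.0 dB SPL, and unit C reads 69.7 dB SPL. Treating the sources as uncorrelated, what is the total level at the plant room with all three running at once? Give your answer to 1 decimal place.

Add the sources as powers (linear), then convert back to dB:
L_total = 10·log₁₀(10^(69.1/10) + 10^(67.0/10) + 10^(69.7/10)) = 10·log₁₀(22470000) = 73.5 dB SPL.

73.5 dB SPL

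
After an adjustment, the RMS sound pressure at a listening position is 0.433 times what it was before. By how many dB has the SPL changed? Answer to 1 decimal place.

SPL change from a pressure ratio uses the 20·log₁₀ form:
20·log₁₀(0.433) = -7.3 dB.

-7.3 dB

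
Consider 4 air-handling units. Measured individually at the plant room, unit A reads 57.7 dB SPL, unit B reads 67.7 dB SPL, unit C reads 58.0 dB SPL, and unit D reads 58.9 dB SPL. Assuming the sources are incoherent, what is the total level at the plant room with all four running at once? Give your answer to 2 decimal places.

68.97 dB SPL

Add the sources as powers (linear), then convert back to dB:
L_total = 10·log₁₀(10^(57.7/10) + 10^(67.7/10) + 10^(58.0/10) + 10^(58.9/10)) = 10·log₁₀(7884000) = 68.97 dB SPL.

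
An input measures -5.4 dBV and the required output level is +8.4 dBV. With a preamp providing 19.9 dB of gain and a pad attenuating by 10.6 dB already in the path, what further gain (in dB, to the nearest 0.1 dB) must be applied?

4.5 dB

The required make-up gain is the shortfall in the dB sum.
G = +8.4 − (-5.4) − 19.9 + 10.6 = 4.5 dB.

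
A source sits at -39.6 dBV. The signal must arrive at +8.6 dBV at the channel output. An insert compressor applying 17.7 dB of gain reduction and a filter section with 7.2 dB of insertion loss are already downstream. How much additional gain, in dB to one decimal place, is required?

The required make-up gain is the shortfall in the dB sum.
G = +8.6 − (-39.6) + 17.7 + 7.2 = 73.1 dB.

73.1 dB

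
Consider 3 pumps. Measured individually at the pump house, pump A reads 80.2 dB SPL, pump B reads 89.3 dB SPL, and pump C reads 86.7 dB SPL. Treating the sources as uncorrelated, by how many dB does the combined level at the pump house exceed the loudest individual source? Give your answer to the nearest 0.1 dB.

2.2 dB

Uncorrelated sources add in intensity (power), not in dB.
L_total = 10·log₁₀(10^(80.2/10) + 10^(89.3/10) + 10^(86.7/10)) = 91.53 dB SPL.
Excess over the loudest (89.3 dB): 91.53 − 89.3 = 2.2 dB.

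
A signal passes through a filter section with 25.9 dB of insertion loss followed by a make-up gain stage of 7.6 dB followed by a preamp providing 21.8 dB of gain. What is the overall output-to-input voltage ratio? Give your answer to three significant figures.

1.50

Net gain = (−25.9) + 7.6 + 21.8 = 3.5 dB.
Voltage ratio = 10^(3.5/20) = 1.50.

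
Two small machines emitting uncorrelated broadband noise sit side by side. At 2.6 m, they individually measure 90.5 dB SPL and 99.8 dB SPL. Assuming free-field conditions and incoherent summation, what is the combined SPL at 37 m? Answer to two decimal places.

77.22 dB SPL

Combined at 2.6 m: 10·log₁₀(10^(90.5/10)+10^(99.8/10)) = 100.282 dB SPL.
Then apply −20·log₁₀(37/2.6) = -23.065 dB → 77.22 dB SPL.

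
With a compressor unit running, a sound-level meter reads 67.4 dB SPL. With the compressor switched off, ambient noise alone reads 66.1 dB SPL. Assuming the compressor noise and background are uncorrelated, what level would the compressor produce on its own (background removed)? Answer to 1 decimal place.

Subtract intensities: L_src = 10·log₁₀(10^(L_total/10) − 10^(L_bg/10)).
L_src = 10·log₁₀(10^(67.4/10) − 10^(66.1/10)) = 10·log₁₀(1422000) = 61.5 dB SPL.

61.5 dB SPL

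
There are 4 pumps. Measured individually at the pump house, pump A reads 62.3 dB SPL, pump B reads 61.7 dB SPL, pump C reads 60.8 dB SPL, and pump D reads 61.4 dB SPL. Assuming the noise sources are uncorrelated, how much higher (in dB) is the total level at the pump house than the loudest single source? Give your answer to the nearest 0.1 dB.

5.3 dB

Incoherent sources sum as intensities:
L_total = 10·log₁₀(10^(62.3/10) + 10^(61.7/10) + 10^(60.8/10) + 10^(61.4/10)) = 67.60 dB SPL.
Excess over the loudest (62.3 dB): 67.60 − 62.3 = 5.3 dB.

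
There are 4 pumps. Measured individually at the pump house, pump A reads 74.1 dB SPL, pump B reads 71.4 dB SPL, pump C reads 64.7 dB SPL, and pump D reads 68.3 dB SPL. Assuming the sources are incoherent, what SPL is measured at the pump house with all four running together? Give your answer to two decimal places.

76.92 dB SPL

Add the sources as powers (linear), then convert back to dB:
L_total = 10·log₁₀(10^(74.1/10) + 10^(71.4/10) + 10^(64.7/10) + 10^(68.3/10)) = 10·log₁₀(49220000) = 76.92 dB SPL.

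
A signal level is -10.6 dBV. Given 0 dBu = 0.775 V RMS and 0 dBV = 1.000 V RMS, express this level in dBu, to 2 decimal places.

-8.39 dBu

The offset between the scales is 20·log₁₀(0.775/1.000) = −2.214 dB.
So dBu = -10.6 + 2.214 = -8.39 dBu.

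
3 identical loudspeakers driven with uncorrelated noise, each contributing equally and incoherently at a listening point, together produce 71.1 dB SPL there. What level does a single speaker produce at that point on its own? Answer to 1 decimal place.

66.3 dB SPL

3 equal incoherent sources add 10·log₁₀(3) = 4.77 dB over one source.
L_one = 71.1 − 4.77 = 66.3 dB SPL.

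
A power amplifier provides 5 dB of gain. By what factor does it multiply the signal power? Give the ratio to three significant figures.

Power ratio = 10^(dB/10).
10^(5/10) = 10^(0.5000) = 3.16.

3.16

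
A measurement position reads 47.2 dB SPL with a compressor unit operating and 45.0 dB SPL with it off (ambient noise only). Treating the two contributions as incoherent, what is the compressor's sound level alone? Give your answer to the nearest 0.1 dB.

43.2 dB SPL

Background correction is a power subtraction:
L_src = 10·log₁₀(10^(47.2/10) − 10^(45.0/10)) = 10·log₁₀(20860) = 43.2 dB SPL.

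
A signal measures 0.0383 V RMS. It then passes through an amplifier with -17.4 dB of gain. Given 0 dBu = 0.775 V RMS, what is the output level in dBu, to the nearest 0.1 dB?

Input level: 20·log₁₀(0.0383/0.775) = -26.12 dBu.
Output: -26.12 − 17.4 = -43.5 dBu.

-43.5 dBu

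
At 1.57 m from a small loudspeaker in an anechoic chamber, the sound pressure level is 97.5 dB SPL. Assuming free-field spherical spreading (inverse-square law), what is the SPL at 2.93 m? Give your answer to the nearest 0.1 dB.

92.1 dB SPL

Free-field point source: level drops by 20·log₁₀ of the distance ratio.
ΔL = −20·log₁₀(2.93/1.57) = -5.42 dB, so L₂ = 97.5 + (-5.42) = 92.1 dB SPL.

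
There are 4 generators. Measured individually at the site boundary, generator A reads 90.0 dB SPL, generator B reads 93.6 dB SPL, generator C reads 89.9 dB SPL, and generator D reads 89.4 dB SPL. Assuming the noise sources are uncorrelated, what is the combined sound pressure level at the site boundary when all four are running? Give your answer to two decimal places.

97.11 dB SPL

Uncorrelated sources add in intensity (power), not in dB.
L_total = 10·log₁₀(10^(90.0/10) + 10^(93.6/10) + 10^(89.9/10) + 10^(89.4/10)) = 10·log₁₀(5139000000) = 97.11 dB SPL.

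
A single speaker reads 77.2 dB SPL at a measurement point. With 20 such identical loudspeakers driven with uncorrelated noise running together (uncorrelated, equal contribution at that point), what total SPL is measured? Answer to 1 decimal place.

90.2 dB SPL

20 equal incoherent sources raise the level by 10·log₁₀(20) = 13.01 dB.
L_total = 77.2 + 13.01 = 90.2 dB SPL.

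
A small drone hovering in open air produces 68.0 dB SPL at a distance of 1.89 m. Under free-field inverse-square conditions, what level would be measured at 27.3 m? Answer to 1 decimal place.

44.8 dB SPL

Free-field point source: level drops by 20·log₁₀ of the distance ratio.
ΔL = −20·log₁₀(27.3/1.89) = -23.19 dB, so L₂ = 68.0 + (-23.19) = 44.8 dB SPL.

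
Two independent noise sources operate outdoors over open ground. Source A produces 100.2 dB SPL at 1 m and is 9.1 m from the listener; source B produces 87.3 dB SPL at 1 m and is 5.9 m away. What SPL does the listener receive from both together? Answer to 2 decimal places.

81.52 dB SPL

At the listener: L_A = 100.2 − 20·log₁₀(9.1) = 81.019 dB; L_B = 87.3 − 20·log₁₀(5.9) = 71.883 dB.
Combined: 10·log₁₀(10^(81.019/10)+10^(71.883/10)) = 81.52 dB SPL.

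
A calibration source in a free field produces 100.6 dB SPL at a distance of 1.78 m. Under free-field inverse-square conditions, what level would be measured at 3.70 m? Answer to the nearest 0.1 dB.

For a point source in a free field, ΔL = −20·log₁₀(d₂/d₁).
ΔL = −20·log₁₀(3.70/1.78) = -6.36 dB, so L₂ = 100.6 + (-6.36) = 94.2 dB SPL.

94.2 dB SPL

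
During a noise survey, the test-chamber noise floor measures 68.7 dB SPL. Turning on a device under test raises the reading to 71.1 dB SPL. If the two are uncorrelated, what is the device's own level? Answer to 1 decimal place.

Subtract intensities: L_src = 10·log₁₀(10^(L_total/10) − 10^(L_bg/10)).
L_src = 10·log₁₀(10^(71.1/10) − 10^(68.7/10)) = 10·log₁₀(5469000) = 67.4 dB SPL.

67.4 dB SPL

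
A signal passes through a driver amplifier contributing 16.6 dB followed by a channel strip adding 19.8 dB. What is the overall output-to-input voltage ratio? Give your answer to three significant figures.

Net gain = 16.6 + 19.8 = 36.4 dB.
Voltage ratio = 10^(36.4/20) = 66.1.

66.1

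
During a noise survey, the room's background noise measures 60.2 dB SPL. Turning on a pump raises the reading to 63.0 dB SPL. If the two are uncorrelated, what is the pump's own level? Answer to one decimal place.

Remove the background by subtracting linear intensities:
L_src = 10·log₁₀(10^(63.0/10) − 10^(60.2/10)) = 10·log₁₀(948100) = 59.8 dB SPL.

59.8 dB SPL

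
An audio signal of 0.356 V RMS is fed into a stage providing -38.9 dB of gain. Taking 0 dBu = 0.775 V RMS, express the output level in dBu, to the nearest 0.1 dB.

Input level: 20·log₁₀(0.356/0.775) = -6.76 dBu.
Output: -6.76 − 38.9 = -45.7 dBu.

-45.7 dBu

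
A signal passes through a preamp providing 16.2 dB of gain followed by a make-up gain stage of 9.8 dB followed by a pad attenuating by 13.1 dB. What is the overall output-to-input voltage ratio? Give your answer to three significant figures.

4.42

Net gain = 16.2 + 9.8 + (−13.1) = 12.9 dB.
Voltage ratio = 10^(12.9/20) = 4.42.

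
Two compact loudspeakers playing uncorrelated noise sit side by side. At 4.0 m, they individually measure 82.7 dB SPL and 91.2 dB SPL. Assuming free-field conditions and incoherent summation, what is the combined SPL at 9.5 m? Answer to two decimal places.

84.26 dB SPL

Combined at 4.0 m: 10·log₁₀(10^(82.7/10)+10^(91.2/10)) = 91.774 dB SPL.
Then apply −20·log₁₀(9.5/4.0) = -7.513 dB → 84.26 dB SPL.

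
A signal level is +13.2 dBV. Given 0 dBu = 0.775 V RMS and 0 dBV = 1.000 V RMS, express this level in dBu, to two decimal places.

+15.41 dBu

The offset between the scales is 20·log₁₀(0.775/1.000) = −2.214 dB.
So dBu = +13.2 + 2.214 = +15.41 dBu.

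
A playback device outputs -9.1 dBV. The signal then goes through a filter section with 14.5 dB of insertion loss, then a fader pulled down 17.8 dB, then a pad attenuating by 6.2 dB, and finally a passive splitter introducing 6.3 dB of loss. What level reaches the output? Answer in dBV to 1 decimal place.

Gain stages sum in dB:
-9.1 − 14.5 − 17.8 − 6.2 − 6.3 = -53.9 dBV.

-53.9 dBV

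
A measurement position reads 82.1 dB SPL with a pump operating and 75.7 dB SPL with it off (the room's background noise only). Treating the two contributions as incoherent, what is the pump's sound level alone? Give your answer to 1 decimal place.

81.0 dB SPL

Subtract intensities: L_src = 10·log₁₀(10^(L_total/10) − 10^(L_bg/10)).
L_src = 10·log₁₀(10^(82.1/10) − 10^(75.7/10)) = 10·log₁₀(125000000) = 81.0 dB SPL.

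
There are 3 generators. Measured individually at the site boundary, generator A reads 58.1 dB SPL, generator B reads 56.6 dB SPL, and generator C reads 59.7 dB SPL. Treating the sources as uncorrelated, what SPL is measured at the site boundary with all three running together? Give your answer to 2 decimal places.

Uncorrelated sources add in intensity (power), not in dB.
L_total = 10·log₁₀(10^(58.1/10) + 10^(56.6/10) + 10^(59.7/10)) = 10·log₁₀(2036000) = 63.09 dB SPL.

63.09 dB SPL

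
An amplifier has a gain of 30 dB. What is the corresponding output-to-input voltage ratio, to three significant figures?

Voltage ratio = 10^(dB/20).
10^(30/20) = 10^(1.500) = 31.6.

31.6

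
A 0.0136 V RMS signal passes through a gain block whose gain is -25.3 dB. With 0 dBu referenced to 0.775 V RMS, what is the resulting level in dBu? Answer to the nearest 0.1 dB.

Input level: 20·log₁₀(0.0136/0.775) = -35.12 dBu.
Output: -35.12 − 25.3 = -60.4 dBu.

-60.4 dBu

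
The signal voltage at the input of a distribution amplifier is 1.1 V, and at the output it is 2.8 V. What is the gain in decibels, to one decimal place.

Voltage is an amplitude quantity, so gain = 20·log₁₀(V_out/V_in).
20·log₁₀(2.8/1.1) = 20·log₁₀(2.545) = 8.1 dB.

8.1 dB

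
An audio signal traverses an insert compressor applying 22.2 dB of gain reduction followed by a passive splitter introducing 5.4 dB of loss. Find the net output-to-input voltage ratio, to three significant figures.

0.0417

Net gain = (−22.2) + (−5.4) = -27.6 dB.
Voltage ratio = 10^(-27.6/20) = 0.0417.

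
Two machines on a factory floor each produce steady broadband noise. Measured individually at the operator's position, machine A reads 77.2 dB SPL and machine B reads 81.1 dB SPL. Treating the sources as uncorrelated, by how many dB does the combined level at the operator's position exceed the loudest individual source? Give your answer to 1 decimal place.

Uncorrelated sources add in intensity (power), not in dB.
L_total = 10·log₁₀(10^(77.2/10) + 10^(81.1/10)) = 82.58 dB SPL.
Excess over the loudest (81.1 dB): 82.58 − 81.1 = 1.5 dB.

1.5 dB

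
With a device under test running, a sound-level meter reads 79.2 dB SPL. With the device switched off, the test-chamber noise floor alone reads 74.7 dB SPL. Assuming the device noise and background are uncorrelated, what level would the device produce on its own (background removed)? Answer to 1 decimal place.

77.3 dB SPL

Remove the background by subtracting linear intensities:
L_src = 10·log₁₀(10^(79.2/10) − 10^(74.7/10)) = 10·log₁₀(53660000) = 77.3 dB SPL.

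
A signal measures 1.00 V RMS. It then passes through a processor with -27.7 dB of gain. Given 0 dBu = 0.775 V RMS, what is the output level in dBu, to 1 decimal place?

Input level: 20·log₁₀(1.00/0.775) = 2.21 dBu.
Output: 2.21 − 27.7 = -25.5 dBu.

-25.5 dBu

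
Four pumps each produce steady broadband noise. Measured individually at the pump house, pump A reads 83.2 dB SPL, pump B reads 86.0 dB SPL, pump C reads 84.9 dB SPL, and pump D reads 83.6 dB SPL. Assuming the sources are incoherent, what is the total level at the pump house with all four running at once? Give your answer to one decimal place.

Add the sources as powers (linear), then convert back to dB:
L_total = 10·log₁₀(10^(83.2/10) + 10^(86.0/10) + 10^(84.9/10) + 10^(83.6/10)) = 10·log₁₀(1145000000) = 90.6 dB SPL.

90.6 dB SPL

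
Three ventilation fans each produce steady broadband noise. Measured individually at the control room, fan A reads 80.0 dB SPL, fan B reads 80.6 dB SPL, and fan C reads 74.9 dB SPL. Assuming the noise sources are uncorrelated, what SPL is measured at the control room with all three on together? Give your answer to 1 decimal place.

Uncorrelated sources add in intensity (power), not in dB.
L_total = 10·log₁₀(10^(80.0/10) + 10^(80.6/10) + 10^(74.9/10)) = 10·log₁₀(245700000) = 83.9 dB SPL.

83.9 dB SPL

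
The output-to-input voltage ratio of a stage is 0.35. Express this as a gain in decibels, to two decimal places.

-9.12 dB

For a voltage ratio, dB = 20·log₁₀(V₂/V₁).
20·log₁₀(0.35) = -9.12 dB.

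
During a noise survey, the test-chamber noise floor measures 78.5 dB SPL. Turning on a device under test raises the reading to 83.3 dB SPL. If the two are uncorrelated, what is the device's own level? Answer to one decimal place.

Remove the background by subtracting linear intensities:
L_src = 10·log₁₀(10^(83.3/10) − 10^(78.5/10)) = 10·log₁₀(143000000) = 81.6 dB SPL.

81.6 dB SPL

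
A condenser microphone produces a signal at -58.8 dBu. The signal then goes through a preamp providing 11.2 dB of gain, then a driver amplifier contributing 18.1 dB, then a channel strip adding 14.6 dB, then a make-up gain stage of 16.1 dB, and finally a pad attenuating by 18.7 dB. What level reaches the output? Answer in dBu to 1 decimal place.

-17.5 dBu

Cascaded gains and losses add directly in dB.
-58.8 + 11.2 + 18.1 + 14.6 + 16.1 − 18.7 = -17.5 dBu.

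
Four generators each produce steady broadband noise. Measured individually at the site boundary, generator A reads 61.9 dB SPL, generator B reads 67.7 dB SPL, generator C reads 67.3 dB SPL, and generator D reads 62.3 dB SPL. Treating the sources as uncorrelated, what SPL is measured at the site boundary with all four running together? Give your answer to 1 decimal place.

71.6 dB SPL

Incoherent sources sum as intensities:
L_total = 10·log₁₀(10^(61.9/10) + 10^(67.7/10) + 10^(67.3/10) + 10^(62.3/10)) = 10·log₁₀(14510000) = 71.6 dB SPL.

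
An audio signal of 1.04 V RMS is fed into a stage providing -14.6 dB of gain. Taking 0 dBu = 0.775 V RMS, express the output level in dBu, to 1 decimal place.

-12.0 dBu

Input level: 20·log₁₀(1.04/0.775) = 2.55 dBu.
Output: 2.55 − 14.6 = -12.0 dBu.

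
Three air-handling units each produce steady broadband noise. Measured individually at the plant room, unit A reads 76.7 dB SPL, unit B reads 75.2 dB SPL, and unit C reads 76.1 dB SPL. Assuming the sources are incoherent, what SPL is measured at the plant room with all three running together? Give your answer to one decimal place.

Add the sources as powers (linear), then convert back to dB:
L_total = 10·log₁₀(10^(76.7/10) + 10^(75.2/10) + 10^(76.1/10)) = 10·log₁₀(120600000) = 80.8 dB SPL.

80.8 dB SPL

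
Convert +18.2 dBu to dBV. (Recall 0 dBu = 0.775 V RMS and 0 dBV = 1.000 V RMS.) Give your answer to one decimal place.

+16.0 dBV

The offset between the scales is 20·log₁₀(0.775/1.000) = −2.214 dB.
So dBV = +18.2 − 2.214 = +16.0 dBV.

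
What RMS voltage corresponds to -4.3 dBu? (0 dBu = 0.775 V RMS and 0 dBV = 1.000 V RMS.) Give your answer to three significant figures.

V = 0.775 V × 10^(-4.3/20).
= 0.775 × 0.6095 = 0.472 V.

0.472 V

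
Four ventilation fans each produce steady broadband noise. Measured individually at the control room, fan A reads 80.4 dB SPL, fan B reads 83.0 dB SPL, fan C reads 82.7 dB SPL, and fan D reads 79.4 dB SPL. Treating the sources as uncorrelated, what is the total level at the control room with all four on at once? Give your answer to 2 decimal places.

Add the sources as powers (linear), then convert back to dB:
L_total = 10·log₁₀(10^(80.4/10) + 10^(83.0/10) + 10^(82.7/10) + 10^(79.4/10)) = 10·log₁₀(582500000) = 87.65 dB SPL.

87.65 dB SPL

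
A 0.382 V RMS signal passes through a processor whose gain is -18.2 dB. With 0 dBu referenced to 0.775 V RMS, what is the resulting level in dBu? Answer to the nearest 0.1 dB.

Input level: 20·log₁₀(0.382/0.775) = -6.14 dBu.
Output: -6.14 − 18.2 = -24.3 dBu.

-24.3 dBu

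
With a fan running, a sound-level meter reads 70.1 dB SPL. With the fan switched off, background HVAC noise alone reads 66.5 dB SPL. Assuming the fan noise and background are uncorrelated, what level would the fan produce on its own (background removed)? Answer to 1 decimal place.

67.6 dB SPL

Remove the background by subtracting linear intensities:
L_src = 10·log₁₀(10^(70.1/10) − 10^(66.5/10)) = 10·log₁₀(5766000) = 67.6 dB SPL.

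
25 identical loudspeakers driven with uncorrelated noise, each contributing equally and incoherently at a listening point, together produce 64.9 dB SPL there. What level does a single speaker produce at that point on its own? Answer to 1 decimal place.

50.9 dB SPL

25 equal incoherent sources add 10·log₁₀(25) = 13.98 dB over one source.
L_one = 64.9 − 13.98 = 50.9 dB SPL.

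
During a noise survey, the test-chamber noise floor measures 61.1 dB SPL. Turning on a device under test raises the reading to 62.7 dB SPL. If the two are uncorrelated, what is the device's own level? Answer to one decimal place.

57.6 dB SPL

Subtract intensities: L_src = 10·log₁₀(10^(L_total/10) − 10^(L_bg/10)).
L_src = 10·log₁₀(10^(62.7/10) − 10^(61.1/10)) = 10·log₁₀(573800) = 57.6 dB SPL.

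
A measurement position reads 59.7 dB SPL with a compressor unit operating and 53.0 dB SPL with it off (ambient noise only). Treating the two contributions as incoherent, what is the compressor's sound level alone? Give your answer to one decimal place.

Subtract intensities: L_src = 10·log₁₀(10^(L_total/10) − 10^(L_bg/10)).
L_src = 10·log₁₀(10^(59.7/10) − 10^(53.0/10)) = 10·log₁₀(733700) = 58.7 dB SPL.

58.7 dB SPL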